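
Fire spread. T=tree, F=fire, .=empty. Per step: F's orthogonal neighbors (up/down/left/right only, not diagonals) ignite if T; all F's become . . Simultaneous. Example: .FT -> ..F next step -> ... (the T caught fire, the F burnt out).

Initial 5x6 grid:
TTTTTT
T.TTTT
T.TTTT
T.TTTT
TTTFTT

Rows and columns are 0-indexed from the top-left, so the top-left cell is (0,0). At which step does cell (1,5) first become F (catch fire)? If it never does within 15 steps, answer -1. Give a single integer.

Step 1: cell (1,5)='T' (+3 fires, +1 burnt)
Step 2: cell (1,5)='T' (+5 fires, +3 burnt)
Step 3: cell (1,5)='T' (+5 fires, +5 burnt)
Step 4: cell (1,5)='T' (+5 fires, +5 burnt)
Step 5: cell (1,5)='F' (+4 fires, +5 burnt)
  -> target ignites at step 5
Step 6: cell (1,5)='.' (+3 fires, +4 burnt)
Step 7: cell (1,5)='.' (+1 fires, +3 burnt)
Step 8: cell (1,5)='.' (+0 fires, +1 burnt)
  fire out at step 8

5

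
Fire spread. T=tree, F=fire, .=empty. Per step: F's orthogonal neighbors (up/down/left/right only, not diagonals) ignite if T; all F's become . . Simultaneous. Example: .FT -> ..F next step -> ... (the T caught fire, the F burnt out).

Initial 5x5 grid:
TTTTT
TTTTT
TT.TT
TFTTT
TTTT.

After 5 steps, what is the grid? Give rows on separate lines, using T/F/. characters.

Step 1: 4 trees catch fire, 1 burn out
  TTTTT
  TTTTT
  TF.TT
  F.FTT
  TFTT.
Step 2: 5 trees catch fire, 4 burn out
  TTTTT
  TFTTT
  F..TT
  ...FT
  F.FT.
Step 3: 6 trees catch fire, 5 burn out
  TFTTT
  F.FTT
  ...FT
  ....F
  ...F.
Step 4: 4 trees catch fire, 6 burn out
  F.FTT
  ...FT
  ....F
  .....
  .....
Step 5: 2 trees catch fire, 4 burn out
  ...FT
  ....F
  .....
  .....
  .....

...FT
....F
.....
.....
.....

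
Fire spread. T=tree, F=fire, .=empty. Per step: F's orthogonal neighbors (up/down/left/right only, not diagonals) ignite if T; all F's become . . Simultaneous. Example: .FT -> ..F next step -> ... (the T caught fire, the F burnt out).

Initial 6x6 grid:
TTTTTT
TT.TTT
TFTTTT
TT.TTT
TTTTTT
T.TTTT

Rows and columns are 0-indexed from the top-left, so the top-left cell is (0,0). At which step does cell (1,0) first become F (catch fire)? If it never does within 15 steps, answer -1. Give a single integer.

Step 1: cell (1,0)='T' (+4 fires, +1 burnt)
Step 2: cell (1,0)='F' (+5 fires, +4 burnt)
  -> target ignites at step 2
Step 3: cell (1,0)='.' (+7 fires, +5 burnt)
Step 4: cell (1,0)='.' (+7 fires, +7 burnt)
Step 5: cell (1,0)='.' (+5 fires, +7 burnt)
Step 6: cell (1,0)='.' (+3 fires, +5 burnt)
Step 7: cell (1,0)='.' (+1 fires, +3 burnt)
Step 8: cell (1,0)='.' (+0 fires, +1 burnt)
  fire out at step 8

2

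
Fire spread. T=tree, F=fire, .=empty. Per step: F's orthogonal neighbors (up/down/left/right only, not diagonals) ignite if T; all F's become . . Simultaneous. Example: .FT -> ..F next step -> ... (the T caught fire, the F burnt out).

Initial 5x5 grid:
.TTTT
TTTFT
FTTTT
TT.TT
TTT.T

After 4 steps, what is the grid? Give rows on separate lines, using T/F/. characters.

Step 1: 7 trees catch fire, 2 burn out
  .TTFT
  FTF.F
  .FTFT
  FT.TT
  TTT.T
Step 2: 8 trees catch fire, 7 burn out
  .TF.F
  .F...
  ..F.F
  .F.FT
  FTT.T
Step 3: 3 trees catch fire, 8 burn out
  .F...
  .....
  .....
  ....F
  .FT.T
Step 4: 2 trees catch fire, 3 burn out
  .....
  .....
  .....
  .....
  ..F.F

.....
.....
.....
.....
..F.F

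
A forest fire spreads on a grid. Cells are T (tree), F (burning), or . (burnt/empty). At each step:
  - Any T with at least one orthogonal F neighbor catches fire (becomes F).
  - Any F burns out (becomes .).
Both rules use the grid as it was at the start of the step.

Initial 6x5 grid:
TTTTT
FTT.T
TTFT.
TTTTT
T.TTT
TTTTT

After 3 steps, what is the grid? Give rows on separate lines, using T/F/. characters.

Step 1: 7 trees catch fire, 2 burn out
  FTTTT
  .FF.T
  FF.F.
  TTFTT
  T.TTT
  TTTTT
Step 2: 6 trees catch fire, 7 burn out
  .FFTT
  ....T
  .....
  FF.FT
  T.FTT
  TTTTT
Step 3: 5 trees catch fire, 6 burn out
  ...FT
  ....T
  .....
  ....F
  F..FT
  TTFTT

...FT
....T
.....
....F
F..FT
TTFTT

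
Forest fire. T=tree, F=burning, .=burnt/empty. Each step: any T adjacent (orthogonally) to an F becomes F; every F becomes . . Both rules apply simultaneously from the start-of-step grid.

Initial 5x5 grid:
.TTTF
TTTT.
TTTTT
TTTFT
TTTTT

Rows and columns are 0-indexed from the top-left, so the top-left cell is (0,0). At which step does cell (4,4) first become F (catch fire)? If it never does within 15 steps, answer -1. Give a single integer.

Step 1: cell (4,4)='T' (+5 fires, +2 burnt)
Step 2: cell (4,4)='F' (+7 fires, +5 burnt)
  -> target ignites at step 2
Step 3: cell (4,4)='.' (+5 fires, +7 burnt)
Step 4: cell (4,4)='.' (+3 fires, +5 burnt)
Step 5: cell (4,4)='.' (+1 fires, +3 burnt)
Step 6: cell (4,4)='.' (+0 fires, +1 burnt)
  fire out at step 6

2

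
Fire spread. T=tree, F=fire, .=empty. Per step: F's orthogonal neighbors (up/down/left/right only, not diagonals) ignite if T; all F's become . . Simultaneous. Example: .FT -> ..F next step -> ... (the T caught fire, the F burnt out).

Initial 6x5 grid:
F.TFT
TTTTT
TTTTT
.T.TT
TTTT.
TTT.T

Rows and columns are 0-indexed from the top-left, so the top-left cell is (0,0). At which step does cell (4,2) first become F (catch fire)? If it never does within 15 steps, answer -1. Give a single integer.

Step 1: cell (4,2)='T' (+4 fires, +2 burnt)
Step 2: cell (4,2)='T' (+5 fires, +4 burnt)
Step 3: cell (4,2)='T' (+4 fires, +5 burnt)
Step 4: cell (4,2)='T' (+3 fires, +4 burnt)
Step 5: cell (4,2)='F' (+2 fires, +3 burnt)
  -> target ignites at step 5
Step 6: cell (4,2)='.' (+3 fires, +2 burnt)
Step 7: cell (4,2)='.' (+1 fires, +3 burnt)
Step 8: cell (4,2)='.' (+0 fires, +1 burnt)
  fire out at step 8

5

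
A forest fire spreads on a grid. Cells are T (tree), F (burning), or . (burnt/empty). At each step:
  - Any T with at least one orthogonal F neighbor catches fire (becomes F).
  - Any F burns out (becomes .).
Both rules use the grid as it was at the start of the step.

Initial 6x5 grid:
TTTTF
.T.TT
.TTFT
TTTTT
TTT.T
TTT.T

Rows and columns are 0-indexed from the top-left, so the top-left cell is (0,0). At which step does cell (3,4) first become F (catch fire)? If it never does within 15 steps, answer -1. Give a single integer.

Step 1: cell (3,4)='T' (+6 fires, +2 burnt)
Step 2: cell (3,4)='F' (+4 fires, +6 burnt)
  -> target ignites at step 2
Step 3: cell (3,4)='.' (+5 fires, +4 burnt)
Step 4: cell (3,4)='.' (+5 fires, +5 burnt)
Step 5: cell (3,4)='.' (+2 fires, +5 burnt)
Step 6: cell (3,4)='.' (+1 fires, +2 burnt)
Step 7: cell (3,4)='.' (+0 fires, +1 burnt)
  fire out at step 7

2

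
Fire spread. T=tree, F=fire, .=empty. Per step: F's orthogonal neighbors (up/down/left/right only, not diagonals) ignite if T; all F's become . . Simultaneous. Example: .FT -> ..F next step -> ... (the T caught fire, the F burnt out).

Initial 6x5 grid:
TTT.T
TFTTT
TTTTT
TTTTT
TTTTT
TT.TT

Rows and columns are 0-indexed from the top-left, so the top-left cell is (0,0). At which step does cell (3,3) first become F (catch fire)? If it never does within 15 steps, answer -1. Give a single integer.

Step 1: cell (3,3)='T' (+4 fires, +1 burnt)
Step 2: cell (3,3)='T' (+6 fires, +4 burnt)
Step 3: cell (3,3)='T' (+5 fires, +6 burnt)
Step 4: cell (3,3)='F' (+6 fires, +5 burnt)
  -> target ignites at step 4
Step 5: cell (3,3)='.' (+3 fires, +6 burnt)
Step 6: cell (3,3)='.' (+2 fires, +3 burnt)
Step 7: cell (3,3)='.' (+1 fires, +2 burnt)
Step 8: cell (3,3)='.' (+0 fires, +1 burnt)
  fire out at step 8

4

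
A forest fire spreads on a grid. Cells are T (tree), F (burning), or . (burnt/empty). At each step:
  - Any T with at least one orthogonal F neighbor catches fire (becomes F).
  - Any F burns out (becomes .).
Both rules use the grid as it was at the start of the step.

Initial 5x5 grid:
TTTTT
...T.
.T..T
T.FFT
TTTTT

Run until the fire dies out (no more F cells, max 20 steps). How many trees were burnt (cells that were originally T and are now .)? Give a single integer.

Answer: 8

Derivation:
Step 1: +3 fires, +2 burnt (F count now 3)
Step 2: +3 fires, +3 burnt (F count now 3)
Step 3: +1 fires, +3 burnt (F count now 1)
Step 4: +1 fires, +1 burnt (F count now 1)
Step 5: +0 fires, +1 burnt (F count now 0)
Fire out after step 5
Initially T: 15, now '.': 18
Total burnt (originally-T cells now '.'): 8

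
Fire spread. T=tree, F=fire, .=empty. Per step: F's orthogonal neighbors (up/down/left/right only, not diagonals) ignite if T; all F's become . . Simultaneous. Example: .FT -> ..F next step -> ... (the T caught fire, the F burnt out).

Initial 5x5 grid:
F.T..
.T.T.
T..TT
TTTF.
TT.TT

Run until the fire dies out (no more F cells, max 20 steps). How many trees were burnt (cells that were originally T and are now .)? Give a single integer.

Step 1: +3 fires, +2 burnt (F count now 3)
Step 2: +4 fires, +3 burnt (F count now 4)
Step 3: +2 fires, +4 burnt (F count now 2)
Step 4: +2 fires, +2 burnt (F count now 2)
Step 5: +0 fires, +2 burnt (F count now 0)
Fire out after step 5
Initially T: 13, now '.': 23
Total burnt (originally-T cells now '.'): 11

Answer: 11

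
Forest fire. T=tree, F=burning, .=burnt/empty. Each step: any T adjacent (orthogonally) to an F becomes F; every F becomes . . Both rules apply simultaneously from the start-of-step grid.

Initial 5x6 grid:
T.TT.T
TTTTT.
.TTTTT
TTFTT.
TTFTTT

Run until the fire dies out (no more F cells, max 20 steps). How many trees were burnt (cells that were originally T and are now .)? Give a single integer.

Answer: 22

Derivation:
Step 1: +5 fires, +2 burnt (F count now 5)
Step 2: +7 fires, +5 burnt (F count now 7)
Step 3: +5 fires, +7 burnt (F count now 5)
Step 4: +4 fires, +5 burnt (F count now 4)
Step 5: +1 fires, +4 burnt (F count now 1)
Step 6: +0 fires, +1 burnt (F count now 0)
Fire out after step 6
Initially T: 23, now '.': 29
Total burnt (originally-T cells now '.'): 22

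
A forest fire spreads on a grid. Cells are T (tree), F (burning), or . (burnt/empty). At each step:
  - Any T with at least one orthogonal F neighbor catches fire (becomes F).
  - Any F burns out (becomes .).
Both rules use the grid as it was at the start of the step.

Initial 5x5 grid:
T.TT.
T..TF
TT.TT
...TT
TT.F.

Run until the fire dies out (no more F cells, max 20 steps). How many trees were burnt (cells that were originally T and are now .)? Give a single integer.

Answer: 7

Derivation:
Step 1: +3 fires, +2 burnt (F count now 3)
Step 2: +3 fires, +3 burnt (F count now 3)
Step 3: +1 fires, +3 burnt (F count now 1)
Step 4: +0 fires, +1 burnt (F count now 0)
Fire out after step 4
Initially T: 13, now '.': 19
Total burnt (originally-T cells now '.'): 7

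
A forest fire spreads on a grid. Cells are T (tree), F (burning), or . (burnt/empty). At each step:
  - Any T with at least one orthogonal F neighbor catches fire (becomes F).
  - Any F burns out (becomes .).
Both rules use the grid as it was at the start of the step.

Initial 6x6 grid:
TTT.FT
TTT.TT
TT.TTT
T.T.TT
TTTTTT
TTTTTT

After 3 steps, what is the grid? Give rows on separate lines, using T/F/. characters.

Step 1: 2 trees catch fire, 1 burn out
  TTT..F
  TTT.FT
  TT.TTT
  T.T.TT
  TTTTTT
  TTTTTT
Step 2: 2 trees catch fire, 2 burn out
  TTT...
  TTT..F
  TT.TFT
  T.T.TT
  TTTTTT
  TTTTTT
Step 3: 3 trees catch fire, 2 burn out
  TTT...
  TTT...
  TT.F.F
  T.T.FT
  TTTTTT
  TTTTTT

TTT...
TTT...
TT.F.F
T.T.FT
TTTTTT
TTTTTT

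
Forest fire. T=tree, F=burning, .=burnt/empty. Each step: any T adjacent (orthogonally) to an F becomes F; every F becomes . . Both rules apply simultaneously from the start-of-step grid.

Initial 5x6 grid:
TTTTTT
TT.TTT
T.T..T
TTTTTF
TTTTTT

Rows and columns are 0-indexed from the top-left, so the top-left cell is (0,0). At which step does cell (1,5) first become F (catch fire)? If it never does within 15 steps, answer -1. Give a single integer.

Step 1: cell (1,5)='T' (+3 fires, +1 burnt)
Step 2: cell (1,5)='F' (+3 fires, +3 burnt)
  -> target ignites at step 2
Step 3: cell (1,5)='.' (+4 fires, +3 burnt)
Step 4: cell (1,5)='.' (+5 fires, +4 burnt)
Step 5: cell (1,5)='.' (+3 fires, +5 burnt)
Step 6: cell (1,5)='.' (+3 fires, +3 burnt)
Step 7: cell (1,5)='.' (+2 fires, +3 burnt)
Step 8: cell (1,5)='.' (+2 fires, +2 burnt)
Step 9: cell (1,5)='.' (+0 fires, +2 burnt)
  fire out at step 9

2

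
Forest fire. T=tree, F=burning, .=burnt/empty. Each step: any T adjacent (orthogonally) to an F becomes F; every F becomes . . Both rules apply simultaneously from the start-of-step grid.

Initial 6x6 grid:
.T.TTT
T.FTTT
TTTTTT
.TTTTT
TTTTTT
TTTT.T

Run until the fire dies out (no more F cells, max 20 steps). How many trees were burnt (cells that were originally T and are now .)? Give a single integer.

Step 1: +2 fires, +1 burnt (F count now 2)
Step 2: +5 fires, +2 burnt (F count now 5)
Step 3: +7 fires, +5 burnt (F count now 7)
Step 4: +7 fires, +7 burnt (F count now 7)
Step 5: +5 fires, +7 burnt (F count now 5)
Step 6: +2 fires, +5 burnt (F count now 2)
Step 7: +1 fires, +2 burnt (F count now 1)
Step 8: +0 fires, +1 burnt (F count now 0)
Fire out after step 8
Initially T: 30, now '.': 35
Total burnt (originally-T cells now '.'): 29

Answer: 29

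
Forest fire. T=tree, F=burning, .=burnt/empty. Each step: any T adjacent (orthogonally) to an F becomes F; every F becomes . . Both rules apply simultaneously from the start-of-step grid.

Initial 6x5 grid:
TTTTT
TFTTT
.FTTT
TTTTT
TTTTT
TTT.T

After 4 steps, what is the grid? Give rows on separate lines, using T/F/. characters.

Step 1: 5 trees catch fire, 2 burn out
  TFTTT
  F.FTT
  ..FTT
  TFTTT
  TTTTT
  TTT.T
Step 2: 7 trees catch fire, 5 burn out
  F.FTT
  ...FT
  ...FT
  F.FTT
  TFTTT
  TTT.T
Step 3: 7 trees catch fire, 7 burn out
  ...FT
  ....F
  ....F
  ...FT
  F.FTT
  TFT.T
Step 4: 5 trees catch fire, 7 burn out
  ....F
  .....
  .....
  ....F
  ...FT
  F.F.T

....F
.....
.....
....F
...FT
F.F.T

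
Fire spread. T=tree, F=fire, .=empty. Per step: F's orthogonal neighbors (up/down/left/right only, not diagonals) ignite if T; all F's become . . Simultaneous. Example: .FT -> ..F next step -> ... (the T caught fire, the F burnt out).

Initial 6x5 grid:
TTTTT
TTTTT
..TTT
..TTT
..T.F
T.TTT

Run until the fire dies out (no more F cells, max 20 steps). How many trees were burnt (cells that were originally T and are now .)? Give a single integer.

Step 1: +2 fires, +1 burnt (F count now 2)
Step 2: +3 fires, +2 burnt (F count now 3)
Step 3: +4 fires, +3 burnt (F count now 4)
Step 4: +4 fires, +4 burnt (F count now 4)
Step 5: +2 fires, +4 burnt (F count now 2)
Step 6: +2 fires, +2 burnt (F count now 2)
Step 7: +2 fires, +2 burnt (F count now 2)
Step 8: +1 fires, +2 burnt (F count now 1)
Step 9: +0 fires, +1 burnt (F count now 0)
Fire out after step 9
Initially T: 21, now '.': 29
Total burnt (originally-T cells now '.'): 20

Answer: 20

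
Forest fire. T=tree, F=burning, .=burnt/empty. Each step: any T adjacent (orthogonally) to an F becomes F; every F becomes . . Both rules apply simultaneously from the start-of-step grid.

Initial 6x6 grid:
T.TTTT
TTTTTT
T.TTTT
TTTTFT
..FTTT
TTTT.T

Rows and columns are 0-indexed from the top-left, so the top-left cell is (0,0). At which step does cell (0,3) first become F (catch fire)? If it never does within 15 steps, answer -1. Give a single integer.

Step 1: cell (0,3)='T' (+7 fires, +2 burnt)
Step 2: cell (0,3)='T' (+8 fires, +7 burnt)
Step 3: cell (0,3)='T' (+7 fires, +8 burnt)
Step 4: cell (0,3)='F' (+5 fires, +7 burnt)
  -> target ignites at step 4
Step 5: cell (0,3)='.' (+1 fires, +5 burnt)
Step 6: cell (0,3)='.' (+1 fires, +1 burnt)
Step 7: cell (0,3)='.' (+0 fires, +1 burnt)
  fire out at step 7

4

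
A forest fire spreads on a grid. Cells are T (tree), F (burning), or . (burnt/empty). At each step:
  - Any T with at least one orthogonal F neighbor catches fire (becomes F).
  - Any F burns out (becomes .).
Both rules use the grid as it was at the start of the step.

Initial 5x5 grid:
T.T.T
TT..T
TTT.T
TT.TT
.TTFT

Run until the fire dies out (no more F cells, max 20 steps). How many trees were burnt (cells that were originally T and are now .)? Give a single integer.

Answer: 16

Derivation:
Step 1: +3 fires, +1 burnt (F count now 3)
Step 2: +2 fires, +3 burnt (F count now 2)
Step 3: +2 fires, +2 burnt (F count now 2)
Step 4: +3 fires, +2 burnt (F count now 3)
Step 5: +4 fires, +3 burnt (F count now 4)
Step 6: +1 fires, +4 burnt (F count now 1)
Step 7: +1 fires, +1 burnt (F count now 1)
Step 8: +0 fires, +1 burnt (F count now 0)
Fire out after step 8
Initially T: 17, now '.': 24
Total burnt (originally-T cells now '.'): 16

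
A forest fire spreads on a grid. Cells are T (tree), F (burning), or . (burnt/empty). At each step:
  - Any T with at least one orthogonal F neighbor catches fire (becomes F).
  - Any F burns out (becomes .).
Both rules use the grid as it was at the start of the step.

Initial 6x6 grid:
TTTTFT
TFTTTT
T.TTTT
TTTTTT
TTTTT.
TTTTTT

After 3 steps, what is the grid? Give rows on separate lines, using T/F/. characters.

Step 1: 6 trees catch fire, 2 burn out
  TFTF.F
  F.FTFT
  T.TTTT
  TTTTTT
  TTTTT.
  TTTTTT
Step 2: 7 trees catch fire, 6 burn out
  F.F...
  ...F.F
  F.FTFT
  TTTTTT
  TTTTT.
  TTTTTT
Step 3: 5 trees catch fire, 7 burn out
  ......
  ......
  ...F.F
  FTFTFT
  TTTTT.
  TTTTTT

......
......
...F.F
FTFTFT
TTTTT.
TTTTTT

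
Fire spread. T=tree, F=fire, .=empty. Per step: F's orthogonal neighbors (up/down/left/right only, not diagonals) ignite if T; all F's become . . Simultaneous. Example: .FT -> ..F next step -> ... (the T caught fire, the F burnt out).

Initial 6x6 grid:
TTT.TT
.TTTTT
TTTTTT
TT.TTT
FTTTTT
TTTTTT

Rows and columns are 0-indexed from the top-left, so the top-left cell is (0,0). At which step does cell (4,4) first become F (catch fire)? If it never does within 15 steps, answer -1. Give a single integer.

Step 1: cell (4,4)='T' (+3 fires, +1 burnt)
Step 2: cell (4,4)='T' (+4 fires, +3 burnt)
Step 3: cell (4,4)='T' (+3 fires, +4 burnt)
Step 4: cell (4,4)='F' (+5 fires, +3 burnt)
  -> target ignites at step 4
Step 5: cell (4,4)='.' (+6 fires, +5 burnt)
Step 6: cell (4,4)='.' (+6 fires, +6 burnt)
Step 7: cell (4,4)='.' (+2 fires, +6 burnt)
Step 8: cell (4,4)='.' (+2 fires, +2 burnt)
Step 9: cell (4,4)='.' (+1 fires, +2 burnt)
Step 10: cell (4,4)='.' (+0 fires, +1 burnt)
  fire out at step 10

4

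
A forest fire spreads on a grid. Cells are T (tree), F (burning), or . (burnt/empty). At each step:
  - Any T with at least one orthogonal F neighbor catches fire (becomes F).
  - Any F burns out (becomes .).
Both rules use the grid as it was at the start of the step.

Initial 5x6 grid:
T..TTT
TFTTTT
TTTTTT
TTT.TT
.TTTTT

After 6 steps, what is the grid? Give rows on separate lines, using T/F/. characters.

Step 1: 3 trees catch fire, 1 burn out
  T..TTT
  F.FTTT
  TFTTTT
  TTT.TT
  .TTTTT
Step 2: 5 trees catch fire, 3 burn out
  F..TTT
  ...FTT
  F.FTTT
  TFT.TT
  .TTTTT
Step 3: 6 trees catch fire, 5 burn out
  ...FTT
  ....FT
  ...FTT
  F.F.TT
  .FTTTT
Step 4: 4 trees catch fire, 6 burn out
  ....FT
  .....F
  ....FT
  ....TT
  ..FTTT
Step 5: 4 trees catch fire, 4 burn out
  .....F
  ......
  .....F
  ....FT
  ...FTT
Step 6: 2 trees catch fire, 4 burn out
  ......
  ......
  ......
  .....F
  ....FT

......
......
......
.....F
....FT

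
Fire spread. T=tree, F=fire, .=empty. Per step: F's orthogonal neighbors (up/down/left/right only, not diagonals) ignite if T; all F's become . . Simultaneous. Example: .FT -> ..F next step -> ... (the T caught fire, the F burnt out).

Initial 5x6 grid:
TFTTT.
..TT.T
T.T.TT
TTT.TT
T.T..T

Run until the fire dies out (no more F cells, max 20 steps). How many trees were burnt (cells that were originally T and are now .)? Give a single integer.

Step 1: +2 fires, +1 burnt (F count now 2)
Step 2: +2 fires, +2 burnt (F count now 2)
Step 3: +3 fires, +2 burnt (F count now 3)
Step 4: +1 fires, +3 burnt (F count now 1)
Step 5: +2 fires, +1 burnt (F count now 2)
Step 6: +1 fires, +2 burnt (F count now 1)
Step 7: +2 fires, +1 burnt (F count now 2)
Step 8: +0 fires, +2 burnt (F count now 0)
Fire out after step 8
Initially T: 19, now '.': 24
Total burnt (originally-T cells now '.'): 13

Answer: 13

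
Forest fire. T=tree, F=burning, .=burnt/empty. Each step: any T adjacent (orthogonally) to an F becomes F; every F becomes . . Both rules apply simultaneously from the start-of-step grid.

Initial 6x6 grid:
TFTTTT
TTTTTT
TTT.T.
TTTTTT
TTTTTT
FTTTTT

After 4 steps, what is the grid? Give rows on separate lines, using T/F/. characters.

Step 1: 5 trees catch fire, 2 burn out
  F.FTTT
  TFTTTT
  TTT.T.
  TTTTTT
  FTTTTT
  .FTTTT
Step 2: 7 trees catch fire, 5 burn out
  ...FTT
  F.FTTT
  TFT.T.
  FTTTTT
  .FTTTT
  ..FTTT
Step 3: 7 trees catch fire, 7 burn out
  ....FT
  ...FTT
  F.F.T.
  .FTTTT
  ..FTTT
  ...FTT
Step 4: 5 trees catch fire, 7 burn out
  .....F
  ....FT
  ....T.
  ..FTTT
  ...FTT
  ....FT

.....F
....FT
....T.
..FTTT
...FTT
....FT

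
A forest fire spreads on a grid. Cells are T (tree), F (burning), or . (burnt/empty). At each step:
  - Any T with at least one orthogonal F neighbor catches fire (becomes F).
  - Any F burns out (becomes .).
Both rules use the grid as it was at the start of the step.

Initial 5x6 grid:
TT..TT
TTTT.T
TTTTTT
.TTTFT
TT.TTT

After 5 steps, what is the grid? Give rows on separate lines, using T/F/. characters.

Step 1: 4 trees catch fire, 1 burn out
  TT..TT
  TTTT.T
  TTTTFT
  .TTF.F
  TT.TFT
Step 2: 5 trees catch fire, 4 burn out
  TT..TT
  TTTT.T
  TTTF.F
  .TF...
  TT.F.F
Step 3: 4 trees catch fire, 5 burn out
  TT..TT
  TTTF.F
  TTF...
  .F....
  TT....
Step 4: 4 trees catch fire, 4 burn out
  TT..TF
  TTF...
  TF....
  ......
  TF....
Step 5: 4 trees catch fire, 4 burn out
  TT..F.
  TF....
  F.....
  ......
  F.....

TT..F.
TF....
F.....
......
F.....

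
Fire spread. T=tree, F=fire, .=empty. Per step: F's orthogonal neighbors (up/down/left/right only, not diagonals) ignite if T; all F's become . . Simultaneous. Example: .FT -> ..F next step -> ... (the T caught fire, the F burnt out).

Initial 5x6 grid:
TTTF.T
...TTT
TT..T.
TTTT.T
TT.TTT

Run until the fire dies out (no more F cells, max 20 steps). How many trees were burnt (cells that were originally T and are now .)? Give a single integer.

Answer: 8

Derivation:
Step 1: +2 fires, +1 burnt (F count now 2)
Step 2: +2 fires, +2 burnt (F count now 2)
Step 3: +3 fires, +2 burnt (F count now 3)
Step 4: +1 fires, +3 burnt (F count now 1)
Step 5: +0 fires, +1 burnt (F count now 0)
Fire out after step 5
Initially T: 20, now '.': 18
Total burnt (originally-T cells now '.'): 8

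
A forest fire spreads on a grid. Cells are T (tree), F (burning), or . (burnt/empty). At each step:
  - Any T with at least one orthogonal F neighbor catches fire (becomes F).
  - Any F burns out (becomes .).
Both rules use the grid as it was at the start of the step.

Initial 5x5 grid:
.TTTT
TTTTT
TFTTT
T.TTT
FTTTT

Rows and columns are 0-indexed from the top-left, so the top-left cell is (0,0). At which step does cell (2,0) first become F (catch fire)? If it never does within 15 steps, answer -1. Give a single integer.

Step 1: cell (2,0)='F' (+5 fires, +2 burnt)
  -> target ignites at step 1
Step 2: cell (2,0)='.' (+6 fires, +5 burnt)
Step 3: cell (2,0)='.' (+5 fires, +6 burnt)
Step 4: cell (2,0)='.' (+4 fires, +5 burnt)
Step 5: cell (2,0)='.' (+1 fires, +4 burnt)
Step 6: cell (2,0)='.' (+0 fires, +1 burnt)
  fire out at step 6

1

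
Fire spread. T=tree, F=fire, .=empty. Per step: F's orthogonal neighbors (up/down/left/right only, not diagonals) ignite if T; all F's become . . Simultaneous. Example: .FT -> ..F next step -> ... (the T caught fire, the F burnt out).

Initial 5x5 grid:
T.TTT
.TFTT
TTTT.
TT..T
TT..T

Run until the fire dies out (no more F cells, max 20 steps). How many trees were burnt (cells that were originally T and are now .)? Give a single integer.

Step 1: +4 fires, +1 burnt (F count now 4)
Step 2: +4 fires, +4 burnt (F count now 4)
Step 3: +3 fires, +4 burnt (F count now 3)
Step 4: +2 fires, +3 burnt (F count now 2)
Step 5: +1 fires, +2 burnt (F count now 1)
Step 6: +0 fires, +1 burnt (F count now 0)
Fire out after step 6
Initially T: 17, now '.': 22
Total burnt (originally-T cells now '.'): 14

Answer: 14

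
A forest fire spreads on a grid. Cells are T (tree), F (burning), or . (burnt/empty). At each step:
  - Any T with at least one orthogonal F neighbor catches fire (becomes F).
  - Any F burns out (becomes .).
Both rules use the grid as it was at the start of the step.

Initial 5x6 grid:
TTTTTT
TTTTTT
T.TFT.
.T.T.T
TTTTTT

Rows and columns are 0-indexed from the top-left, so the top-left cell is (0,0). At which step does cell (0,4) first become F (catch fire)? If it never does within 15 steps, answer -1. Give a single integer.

Step 1: cell (0,4)='T' (+4 fires, +1 burnt)
Step 2: cell (0,4)='T' (+4 fires, +4 burnt)
Step 3: cell (0,4)='F' (+6 fires, +4 burnt)
  -> target ignites at step 3
Step 4: cell (0,4)='.' (+5 fires, +6 burnt)
Step 5: cell (0,4)='.' (+5 fires, +5 burnt)
Step 6: cell (0,4)='.' (+0 fires, +5 burnt)
  fire out at step 6

3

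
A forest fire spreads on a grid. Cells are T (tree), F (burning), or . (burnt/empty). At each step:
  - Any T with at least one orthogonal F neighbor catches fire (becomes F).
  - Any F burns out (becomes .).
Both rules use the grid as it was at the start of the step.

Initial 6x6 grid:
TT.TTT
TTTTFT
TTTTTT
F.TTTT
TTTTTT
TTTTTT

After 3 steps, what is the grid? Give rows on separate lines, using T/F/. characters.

Step 1: 6 trees catch fire, 2 burn out
  TT.TFT
  TTTF.F
  FTTTFT
  ..TTTT
  FTTTTT
  TTTTTT
Step 2: 10 trees catch fire, 6 burn out
  TT.F.F
  FTF...
  .FTF.F
  ..TTFT
  .FTTTT
  FTTTTT
Step 3: 8 trees catch fire, 10 burn out
  FT....
  .F....
  ..F...
  ..TF.F
  ..FTFT
  .FTTTT

FT....
.F....
..F...
..TF.F
..FTFT
.FTTTT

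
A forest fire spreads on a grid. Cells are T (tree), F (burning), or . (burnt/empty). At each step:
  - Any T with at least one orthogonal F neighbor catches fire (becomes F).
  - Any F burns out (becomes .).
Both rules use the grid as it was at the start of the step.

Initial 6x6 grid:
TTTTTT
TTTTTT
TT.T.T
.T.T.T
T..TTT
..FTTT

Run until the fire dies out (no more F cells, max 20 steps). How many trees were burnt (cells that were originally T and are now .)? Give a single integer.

Step 1: +1 fires, +1 burnt (F count now 1)
Step 2: +2 fires, +1 burnt (F count now 2)
Step 3: +3 fires, +2 burnt (F count now 3)
Step 4: +2 fires, +3 burnt (F count now 2)
Step 5: +2 fires, +2 burnt (F count now 2)
Step 6: +4 fires, +2 burnt (F count now 4)
Step 7: +4 fires, +4 burnt (F count now 4)
Step 8: +4 fires, +4 burnt (F count now 4)
Step 9: +3 fires, +4 burnt (F count now 3)
Step 10: +0 fires, +3 burnt (F count now 0)
Fire out after step 10
Initially T: 26, now '.': 35
Total burnt (originally-T cells now '.'): 25

Answer: 25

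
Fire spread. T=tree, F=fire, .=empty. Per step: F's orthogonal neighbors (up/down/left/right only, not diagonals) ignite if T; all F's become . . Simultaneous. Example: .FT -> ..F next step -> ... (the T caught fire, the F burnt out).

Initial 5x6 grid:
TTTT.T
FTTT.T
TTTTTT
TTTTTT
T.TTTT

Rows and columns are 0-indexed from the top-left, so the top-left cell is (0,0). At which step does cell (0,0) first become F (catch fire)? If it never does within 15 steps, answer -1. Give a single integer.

Step 1: cell (0,0)='F' (+3 fires, +1 burnt)
  -> target ignites at step 1
Step 2: cell (0,0)='.' (+4 fires, +3 burnt)
Step 3: cell (0,0)='.' (+5 fires, +4 burnt)
Step 4: cell (0,0)='.' (+3 fires, +5 burnt)
Step 5: cell (0,0)='.' (+3 fires, +3 burnt)
Step 6: cell (0,0)='.' (+3 fires, +3 burnt)
Step 7: cell (0,0)='.' (+3 fires, +3 burnt)
Step 8: cell (0,0)='.' (+2 fires, +3 burnt)
Step 9: cell (0,0)='.' (+0 fires, +2 burnt)
  fire out at step 9

1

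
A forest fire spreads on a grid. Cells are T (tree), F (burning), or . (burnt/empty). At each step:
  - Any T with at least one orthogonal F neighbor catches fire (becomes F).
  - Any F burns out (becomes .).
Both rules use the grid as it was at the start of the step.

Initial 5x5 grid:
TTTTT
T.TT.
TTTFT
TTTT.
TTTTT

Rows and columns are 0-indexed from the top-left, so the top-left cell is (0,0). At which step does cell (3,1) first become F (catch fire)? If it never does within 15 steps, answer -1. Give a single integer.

Step 1: cell (3,1)='T' (+4 fires, +1 burnt)
Step 2: cell (3,1)='T' (+5 fires, +4 burnt)
Step 3: cell (3,1)='F' (+6 fires, +5 burnt)
  -> target ignites at step 3
Step 4: cell (3,1)='.' (+4 fires, +6 burnt)
Step 5: cell (3,1)='.' (+2 fires, +4 burnt)
Step 6: cell (3,1)='.' (+0 fires, +2 burnt)
  fire out at step 6

3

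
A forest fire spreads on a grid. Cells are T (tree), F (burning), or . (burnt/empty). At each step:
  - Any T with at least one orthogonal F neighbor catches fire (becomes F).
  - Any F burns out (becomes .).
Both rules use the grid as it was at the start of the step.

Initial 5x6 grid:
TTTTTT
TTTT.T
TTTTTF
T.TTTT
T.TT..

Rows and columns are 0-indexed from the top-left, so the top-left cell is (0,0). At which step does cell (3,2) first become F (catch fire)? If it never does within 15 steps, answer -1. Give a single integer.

Step 1: cell (3,2)='T' (+3 fires, +1 burnt)
Step 2: cell (3,2)='T' (+3 fires, +3 burnt)
Step 3: cell (3,2)='T' (+4 fires, +3 burnt)
Step 4: cell (3,2)='F' (+5 fires, +4 burnt)
  -> target ignites at step 4
Step 5: cell (3,2)='.' (+4 fires, +5 burnt)
Step 6: cell (3,2)='.' (+3 fires, +4 burnt)
Step 7: cell (3,2)='.' (+2 fires, +3 burnt)
Step 8: cell (3,2)='.' (+0 fires, +2 burnt)
  fire out at step 8

4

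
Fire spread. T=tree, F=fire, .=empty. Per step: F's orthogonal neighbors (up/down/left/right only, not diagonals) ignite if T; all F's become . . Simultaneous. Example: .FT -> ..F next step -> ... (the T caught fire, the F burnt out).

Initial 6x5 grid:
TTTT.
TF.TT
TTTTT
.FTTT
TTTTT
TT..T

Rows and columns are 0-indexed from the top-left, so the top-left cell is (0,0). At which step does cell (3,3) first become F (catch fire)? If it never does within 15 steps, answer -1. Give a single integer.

Step 1: cell (3,3)='T' (+5 fires, +2 burnt)
Step 2: cell (3,3)='F' (+8 fires, +5 burnt)
  -> target ignites at step 2
Step 3: cell (3,3)='.' (+5 fires, +8 burnt)
Step 4: cell (3,3)='.' (+3 fires, +5 burnt)
Step 5: cell (3,3)='.' (+2 fires, +3 burnt)
Step 6: cell (3,3)='.' (+0 fires, +2 burnt)
  fire out at step 6

2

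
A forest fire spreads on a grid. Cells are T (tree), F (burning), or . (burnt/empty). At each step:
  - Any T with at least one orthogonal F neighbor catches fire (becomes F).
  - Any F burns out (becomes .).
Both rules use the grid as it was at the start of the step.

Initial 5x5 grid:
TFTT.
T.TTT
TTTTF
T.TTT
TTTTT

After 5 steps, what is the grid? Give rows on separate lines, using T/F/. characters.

Step 1: 5 trees catch fire, 2 burn out
  F.FT.
  T.TTF
  TTTF.
  T.TTF
  TTTTT
Step 2: 7 trees catch fire, 5 burn out
  ...F.
  F.FF.
  TTF..
  T.TF.
  TTTTF
Step 3: 4 trees catch fire, 7 burn out
  .....
  .....
  FF...
  T.F..
  TTTF.
Step 4: 2 trees catch fire, 4 burn out
  .....
  .....
  .....
  F....
  TTF..
Step 5: 2 trees catch fire, 2 burn out
  .....
  .....
  .....
  .....
  FF...

.....
.....
.....
.....
FF...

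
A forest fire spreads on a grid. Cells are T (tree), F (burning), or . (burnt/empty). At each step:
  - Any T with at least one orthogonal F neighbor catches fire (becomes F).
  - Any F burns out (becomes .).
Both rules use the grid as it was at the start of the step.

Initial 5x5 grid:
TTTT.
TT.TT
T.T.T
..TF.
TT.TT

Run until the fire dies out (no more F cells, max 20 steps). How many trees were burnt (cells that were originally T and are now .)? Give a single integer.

Step 1: +2 fires, +1 burnt (F count now 2)
Step 2: +2 fires, +2 burnt (F count now 2)
Step 3: +0 fires, +2 burnt (F count now 0)
Fire out after step 3
Initially T: 16, now '.': 13
Total burnt (originally-T cells now '.'): 4

Answer: 4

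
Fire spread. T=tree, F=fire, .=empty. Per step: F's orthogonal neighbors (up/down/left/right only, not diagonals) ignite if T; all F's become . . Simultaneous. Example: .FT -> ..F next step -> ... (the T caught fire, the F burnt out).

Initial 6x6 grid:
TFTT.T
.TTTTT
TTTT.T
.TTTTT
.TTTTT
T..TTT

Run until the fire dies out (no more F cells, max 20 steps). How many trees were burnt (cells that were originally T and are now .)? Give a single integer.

Step 1: +3 fires, +1 burnt (F count now 3)
Step 2: +3 fires, +3 burnt (F count now 3)
Step 3: +4 fires, +3 burnt (F count now 4)
Step 4: +4 fires, +4 burnt (F count now 4)
Step 5: +3 fires, +4 burnt (F count now 3)
Step 6: +4 fires, +3 burnt (F count now 4)
Step 7: +3 fires, +4 burnt (F count now 3)
Step 8: +2 fires, +3 burnt (F count now 2)
Step 9: +1 fires, +2 burnt (F count now 1)
Step 10: +0 fires, +1 burnt (F count now 0)
Fire out after step 10
Initially T: 28, now '.': 35
Total burnt (originally-T cells now '.'): 27

Answer: 27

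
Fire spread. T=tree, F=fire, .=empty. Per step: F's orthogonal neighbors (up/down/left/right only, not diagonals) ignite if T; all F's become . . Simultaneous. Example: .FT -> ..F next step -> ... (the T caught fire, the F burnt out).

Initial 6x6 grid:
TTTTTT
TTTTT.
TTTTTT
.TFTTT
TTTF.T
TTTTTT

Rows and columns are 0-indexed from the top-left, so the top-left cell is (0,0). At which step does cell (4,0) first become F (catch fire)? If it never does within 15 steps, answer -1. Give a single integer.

Step 1: cell (4,0)='T' (+5 fires, +2 burnt)
Step 2: cell (4,0)='T' (+7 fires, +5 burnt)
Step 3: cell (4,0)='F' (+9 fires, +7 burnt)
  -> target ignites at step 3
Step 4: cell (4,0)='.' (+7 fires, +9 burnt)
Step 5: cell (4,0)='.' (+2 fires, +7 burnt)
Step 6: cell (4,0)='.' (+1 fires, +2 burnt)
Step 7: cell (4,0)='.' (+0 fires, +1 burnt)
  fire out at step 7

3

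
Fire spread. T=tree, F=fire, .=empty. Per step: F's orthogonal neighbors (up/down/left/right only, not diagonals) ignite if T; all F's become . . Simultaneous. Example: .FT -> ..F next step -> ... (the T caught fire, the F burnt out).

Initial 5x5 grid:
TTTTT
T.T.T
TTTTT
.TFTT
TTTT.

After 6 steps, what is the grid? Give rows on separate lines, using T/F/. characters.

Step 1: 4 trees catch fire, 1 burn out
  TTTTT
  T.T.T
  TTFTT
  .F.FT
  TTFT.
Step 2: 6 trees catch fire, 4 burn out
  TTTTT
  T.F.T
  TF.FT
  ....F
  TF.F.
Step 3: 4 trees catch fire, 6 burn out
  TTFTT
  T...T
  F...F
  .....
  F....
Step 4: 4 trees catch fire, 4 burn out
  TF.FT
  F...F
  .....
  .....
  .....
Step 5: 2 trees catch fire, 4 burn out
  F...F
  .....
  .....
  .....
  .....
Step 6: 0 trees catch fire, 2 burn out
  .....
  .....
  .....
  .....
  .....

.....
.....
.....
.....
.....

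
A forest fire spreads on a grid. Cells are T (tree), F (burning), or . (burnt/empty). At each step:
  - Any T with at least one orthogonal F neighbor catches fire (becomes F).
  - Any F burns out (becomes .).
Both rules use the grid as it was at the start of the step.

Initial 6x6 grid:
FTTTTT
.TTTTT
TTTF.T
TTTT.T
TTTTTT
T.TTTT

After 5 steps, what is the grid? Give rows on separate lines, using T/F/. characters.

Step 1: 4 trees catch fire, 2 burn out
  .FTTTT
  .TTFTT
  TTF..T
  TTTF.T
  TTTTTT
  T.TTTT
Step 2: 8 trees catch fire, 4 burn out
  ..FFTT
  .FF.FT
  TF...T
  TTF..T
  TTTFTT
  T.TTTT
Step 3: 7 trees catch fire, 8 burn out
  ....FT
  .....F
  F....T
  TF...T
  TTF.FT
  T.TFTT
Step 4: 7 trees catch fire, 7 burn out
  .....F
  ......
  .....F
  F....T
  TF...F
  T.F.FT
Step 5: 3 trees catch fire, 7 burn out
  ......
  ......
  ......
  .....F
  F.....
  T....F

......
......
......
.....F
F.....
T....F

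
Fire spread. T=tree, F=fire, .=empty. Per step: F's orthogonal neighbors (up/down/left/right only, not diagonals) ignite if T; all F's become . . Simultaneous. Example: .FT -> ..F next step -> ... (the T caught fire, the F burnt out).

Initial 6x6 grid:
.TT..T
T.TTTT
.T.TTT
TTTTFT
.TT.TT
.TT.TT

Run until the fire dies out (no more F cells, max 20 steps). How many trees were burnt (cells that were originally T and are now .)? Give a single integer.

Answer: 24

Derivation:
Step 1: +4 fires, +1 burnt (F count now 4)
Step 2: +6 fires, +4 burnt (F count now 6)
Step 3: +5 fires, +6 burnt (F count now 5)
Step 4: +6 fires, +5 burnt (F count now 6)
Step 5: +2 fires, +6 burnt (F count now 2)
Step 6: +1 fires, +2 burnt (F count now 1)
Step 7: +0 fires, +1 burnt (F count now 0)
Fire out after step 7
Initially T: 25, now '.': 35
Total burnt (originally-T cells now '.'): 24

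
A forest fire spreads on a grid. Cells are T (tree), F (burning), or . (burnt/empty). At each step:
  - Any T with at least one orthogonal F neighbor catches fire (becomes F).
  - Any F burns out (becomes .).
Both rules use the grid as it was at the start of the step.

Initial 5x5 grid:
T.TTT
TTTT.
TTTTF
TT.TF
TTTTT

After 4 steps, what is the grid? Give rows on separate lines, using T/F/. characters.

Step 1: 3 trees catch fire, 2 burn out
  T.TTT
  TTTT.
  TTTF.
  TT.F.
  TTTTF
Step 2: 3 trees catch fire, 3 burn out
  T.TTT
  TTTF.
  TTF..
  TT...
  TTTF.
Step 3: 4 trees catch fire, 3 burn out
  T.TFT
  TTF..
  TF...
  TT...
  TTF..
Step 4: 6 trees catch fire, 4 burn out
  T.F.F
  TF...
  F....
  TF...
  TF...

T.F.F
TF...
F....
TF...
TF...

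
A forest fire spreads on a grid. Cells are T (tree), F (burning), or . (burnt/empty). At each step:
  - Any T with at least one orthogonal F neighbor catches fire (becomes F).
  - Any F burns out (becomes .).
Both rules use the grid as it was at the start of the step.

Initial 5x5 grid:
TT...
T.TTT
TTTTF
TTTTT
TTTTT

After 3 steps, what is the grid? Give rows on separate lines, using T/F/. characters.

Step 1: 3 trees catch fire, 1 burn out
  TT...
  T.TTF
  TTTF.
  TTTTF
  TTTTT
Step 2: 4 trees catch fire, 3 burn out
  TT...
  T.TF.
  TTF..
  TTTF.
  TTTTF
Step 3: 4 trees catch fire, 4 burn out
  TT...
  T.F..
  TF...
  TTF..
  TTTF.

TT...
T.F..
TF...
TTF..
TTTF.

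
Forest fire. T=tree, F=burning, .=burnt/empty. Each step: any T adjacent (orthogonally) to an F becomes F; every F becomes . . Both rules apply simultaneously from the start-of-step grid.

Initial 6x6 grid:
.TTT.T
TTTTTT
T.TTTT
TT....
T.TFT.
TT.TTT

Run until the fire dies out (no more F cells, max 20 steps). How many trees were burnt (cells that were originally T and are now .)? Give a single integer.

Answer: 5

Derivation:
Step 1: +3 fires, +1 burnt (F count now 3)
Step 2: +1 fires, +3 burnt (F count now 1)
Step 3: +1 fires, +1 burnt (F count now 1)
Step 4: +0 fires, +1 burnt (F count now 0)
Fire out after step 4
Initially T: 25, now '.': 16
Total burnt (originally-T cells now '.'): 5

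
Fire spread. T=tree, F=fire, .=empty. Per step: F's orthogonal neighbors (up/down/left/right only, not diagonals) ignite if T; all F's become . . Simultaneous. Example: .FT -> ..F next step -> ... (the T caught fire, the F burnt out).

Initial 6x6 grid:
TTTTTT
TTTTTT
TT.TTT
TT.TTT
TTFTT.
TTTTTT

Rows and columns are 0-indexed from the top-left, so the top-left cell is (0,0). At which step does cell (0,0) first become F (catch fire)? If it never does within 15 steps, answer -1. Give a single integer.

Step 1: cell (0,0)='T' (+3 fires, +1 burnt)
Step 2: cell (0,0)='T' (+6 fires, +3 burnt)
Step 3: cell (0,0)='T' (+6 fires, +6 burnt)
Step 4: cell (0,0)='T' (+6 fires, +6 burnt)
Step 5: cell (0,0)='T' (+6 fires, +6 burnt)
Step 6: cell (0,0)='F' (+4 fires, +6 burnt)
  -> target ignites at step 6
Step 7: cell (0,0)='.' (+1 fires, +4 burnt)
Step 8: cell (0,0)='.' (+0 fires, +1 burnt)
  fire out at step 8

6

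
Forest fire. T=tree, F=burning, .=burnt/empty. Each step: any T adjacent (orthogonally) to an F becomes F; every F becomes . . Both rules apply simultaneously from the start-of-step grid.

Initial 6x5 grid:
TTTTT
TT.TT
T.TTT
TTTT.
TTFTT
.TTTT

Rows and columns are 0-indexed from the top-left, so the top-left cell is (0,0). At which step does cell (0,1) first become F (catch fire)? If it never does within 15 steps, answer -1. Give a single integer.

Step 1: cell (0,1)='T' (+4 fires, +1 burnt)
Step 2: cell (0,1)='T' (+7 fires, +4 burnt)
Step 3: cell (0,1)='T' (+3 fires, +7 burnt)
Step 4: cell (0,1)='T' (+3 fires, +3 burnt)
Step 5: cell (0,1)='T' (+3 fires, +3 burnt)
Step 6: cell (0,1)='T' (+4 fires, +3 burnt)
Step 7: cell (0,1)='F' (+1 fires, +4 burnt)
  -> target ignites at step 7
Step 8: cell (0,1)='.' (+0 fires, +1 burnt)
  fire out at step 8

7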